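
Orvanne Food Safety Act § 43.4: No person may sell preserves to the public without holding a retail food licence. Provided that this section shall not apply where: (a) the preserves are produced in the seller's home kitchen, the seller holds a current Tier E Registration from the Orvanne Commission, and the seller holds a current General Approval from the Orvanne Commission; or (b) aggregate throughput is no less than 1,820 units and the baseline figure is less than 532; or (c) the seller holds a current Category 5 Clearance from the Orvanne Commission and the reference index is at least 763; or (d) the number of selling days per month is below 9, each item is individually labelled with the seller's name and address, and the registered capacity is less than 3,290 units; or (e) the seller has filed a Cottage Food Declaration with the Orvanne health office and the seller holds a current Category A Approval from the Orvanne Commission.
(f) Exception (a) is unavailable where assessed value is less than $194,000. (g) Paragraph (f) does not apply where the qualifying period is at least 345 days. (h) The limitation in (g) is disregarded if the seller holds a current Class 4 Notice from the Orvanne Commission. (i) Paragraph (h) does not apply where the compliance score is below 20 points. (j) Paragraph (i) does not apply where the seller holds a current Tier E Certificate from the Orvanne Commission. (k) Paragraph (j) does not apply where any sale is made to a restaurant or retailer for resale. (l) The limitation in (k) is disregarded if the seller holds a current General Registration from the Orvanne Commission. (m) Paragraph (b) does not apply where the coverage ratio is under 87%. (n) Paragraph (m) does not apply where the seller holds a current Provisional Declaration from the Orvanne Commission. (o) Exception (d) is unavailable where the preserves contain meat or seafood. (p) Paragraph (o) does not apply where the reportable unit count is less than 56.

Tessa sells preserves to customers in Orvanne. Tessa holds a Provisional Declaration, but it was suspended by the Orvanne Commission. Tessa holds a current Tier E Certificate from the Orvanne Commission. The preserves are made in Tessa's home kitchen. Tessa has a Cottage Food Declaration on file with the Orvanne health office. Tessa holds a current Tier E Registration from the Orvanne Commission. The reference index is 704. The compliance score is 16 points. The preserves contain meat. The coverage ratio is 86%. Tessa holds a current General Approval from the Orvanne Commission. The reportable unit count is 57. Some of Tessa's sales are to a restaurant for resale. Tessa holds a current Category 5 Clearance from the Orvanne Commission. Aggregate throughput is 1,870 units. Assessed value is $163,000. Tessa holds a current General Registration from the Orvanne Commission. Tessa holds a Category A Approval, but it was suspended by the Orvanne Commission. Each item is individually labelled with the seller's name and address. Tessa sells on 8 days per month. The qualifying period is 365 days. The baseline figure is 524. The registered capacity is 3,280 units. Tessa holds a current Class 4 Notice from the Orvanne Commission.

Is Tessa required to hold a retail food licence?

All of (a)'s requirements are met (the preserves are home-kitchen produced; a current Tier E Registration is held; a current General Approval is held). Turning to paragraphs (f)–(l): (f) operates against (a): assessed value is $163,000, less than the $194,000 limit. (g) applies (the qualifying period is 365 days, meeting the 345 days threshold), but is set aside by (h): (h) operates against (g): a current Class 4 Notice is held. (i) would limit (h) — the compliance score is 16 points, below the 20 points limit — but (j) sets (i) aside: (j) operates against (i): a current Tier E Certificate is held. (k) is engaged (some sales are to a restaurant for resale), but yields to (l): (l) operates against (k): a current General Registration is held. Exception (a) does not apply.
Exception (b) is satisfied on its face — aggregate throughput is 1,870 units, meeting the 1,820 units threshold; the baseline figure is 524, less than the 532 limit. But: (m) operates against (b): the coverage ratio is 86%, under the 87% limit. (n) does not operate here (there is no Provisional Declaration in force), so (m) stands. (b) is therefore removed.
Exception (c) does not apply: the reference index is 704, short of 763.
Exception (d)'s conditions are all satisfied: the number of selling days per month is 8, below the 9 limit; items are individually labelled; the registered capacity is 3,280 units, less than the 3,290 units limit. But applying paragraphs (o)–(p): (o) applies — the preserves contain meat. (p) is not engaged (the reportable unit count is 57, not less than 56), so (o) stands. Exception (d) does not apply.
Exception (e) fails — the Category A Approval is not current.
None of the exceptions is available; § 43.4 applies in full.

Yes — Tessa must hold a retail food licence.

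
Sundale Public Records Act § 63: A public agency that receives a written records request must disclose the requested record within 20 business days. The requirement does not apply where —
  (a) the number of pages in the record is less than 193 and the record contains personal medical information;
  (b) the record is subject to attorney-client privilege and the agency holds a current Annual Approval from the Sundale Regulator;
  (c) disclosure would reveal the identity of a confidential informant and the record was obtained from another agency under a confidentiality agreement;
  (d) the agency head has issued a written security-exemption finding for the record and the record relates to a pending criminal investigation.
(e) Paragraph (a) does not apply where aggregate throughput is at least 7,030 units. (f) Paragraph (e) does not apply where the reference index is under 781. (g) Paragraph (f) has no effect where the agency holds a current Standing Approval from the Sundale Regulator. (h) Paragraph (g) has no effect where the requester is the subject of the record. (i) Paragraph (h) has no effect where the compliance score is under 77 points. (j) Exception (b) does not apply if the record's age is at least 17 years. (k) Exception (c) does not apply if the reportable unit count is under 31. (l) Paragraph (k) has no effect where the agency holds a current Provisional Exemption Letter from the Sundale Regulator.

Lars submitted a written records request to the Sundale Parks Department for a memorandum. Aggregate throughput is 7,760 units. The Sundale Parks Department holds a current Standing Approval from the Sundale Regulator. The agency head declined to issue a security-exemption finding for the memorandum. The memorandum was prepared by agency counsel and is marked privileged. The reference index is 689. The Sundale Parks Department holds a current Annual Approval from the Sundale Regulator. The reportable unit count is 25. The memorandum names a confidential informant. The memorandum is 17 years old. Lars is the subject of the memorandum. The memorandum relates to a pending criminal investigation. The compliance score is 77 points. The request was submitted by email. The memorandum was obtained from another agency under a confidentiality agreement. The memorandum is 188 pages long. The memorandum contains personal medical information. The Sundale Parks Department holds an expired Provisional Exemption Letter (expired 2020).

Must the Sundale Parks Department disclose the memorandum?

No — exception (a) applies; the Sundale Parks Department is not required to disclose the memorandum.

Exception (a)'s conditions are all satisfied: the number of pages in the record is 188, less than the 193 limit; the memorandum contains personal medical information. Considering the limiting provisions: (e) is engaged (aggregate throughput is 7,760 units, meeting the 7,030 units threshold), but is displaced by (f): (f) operates against (e): the reference index is 689, under the 781 limit. (g) would limit (f) — a current Standing Approval is held — but (h) sets (g) aside: (h) operates against (g): Lars is the subject of the memorandum. (i) does not operate here (the compliance score is 77 points, not under 77 points), so (h) stands. So (a) applies.
Exception (b)'s conditions are all satisfied: the memorandum is privileged; a current Annual Approval is held. But applying paragraph (j): (j) operates against (b): the record's age is 17 years, meeting the 17 years threshold. So (b) is unavailable.
Exception (c): the memorandum names a confidential informant; the memorandum was obtained under a confidentiality agreement — every condition holds. But applying paragraphs (k)–(l): (k) applies — the reportable unit count is 25, under the 31 limit. (l) is not engaged (the Provisional Exemption Letter is not current), so (k) stands. So (c) is unavailable.
Exception (d) fails — the agency head declined to issue a security-exemption finding.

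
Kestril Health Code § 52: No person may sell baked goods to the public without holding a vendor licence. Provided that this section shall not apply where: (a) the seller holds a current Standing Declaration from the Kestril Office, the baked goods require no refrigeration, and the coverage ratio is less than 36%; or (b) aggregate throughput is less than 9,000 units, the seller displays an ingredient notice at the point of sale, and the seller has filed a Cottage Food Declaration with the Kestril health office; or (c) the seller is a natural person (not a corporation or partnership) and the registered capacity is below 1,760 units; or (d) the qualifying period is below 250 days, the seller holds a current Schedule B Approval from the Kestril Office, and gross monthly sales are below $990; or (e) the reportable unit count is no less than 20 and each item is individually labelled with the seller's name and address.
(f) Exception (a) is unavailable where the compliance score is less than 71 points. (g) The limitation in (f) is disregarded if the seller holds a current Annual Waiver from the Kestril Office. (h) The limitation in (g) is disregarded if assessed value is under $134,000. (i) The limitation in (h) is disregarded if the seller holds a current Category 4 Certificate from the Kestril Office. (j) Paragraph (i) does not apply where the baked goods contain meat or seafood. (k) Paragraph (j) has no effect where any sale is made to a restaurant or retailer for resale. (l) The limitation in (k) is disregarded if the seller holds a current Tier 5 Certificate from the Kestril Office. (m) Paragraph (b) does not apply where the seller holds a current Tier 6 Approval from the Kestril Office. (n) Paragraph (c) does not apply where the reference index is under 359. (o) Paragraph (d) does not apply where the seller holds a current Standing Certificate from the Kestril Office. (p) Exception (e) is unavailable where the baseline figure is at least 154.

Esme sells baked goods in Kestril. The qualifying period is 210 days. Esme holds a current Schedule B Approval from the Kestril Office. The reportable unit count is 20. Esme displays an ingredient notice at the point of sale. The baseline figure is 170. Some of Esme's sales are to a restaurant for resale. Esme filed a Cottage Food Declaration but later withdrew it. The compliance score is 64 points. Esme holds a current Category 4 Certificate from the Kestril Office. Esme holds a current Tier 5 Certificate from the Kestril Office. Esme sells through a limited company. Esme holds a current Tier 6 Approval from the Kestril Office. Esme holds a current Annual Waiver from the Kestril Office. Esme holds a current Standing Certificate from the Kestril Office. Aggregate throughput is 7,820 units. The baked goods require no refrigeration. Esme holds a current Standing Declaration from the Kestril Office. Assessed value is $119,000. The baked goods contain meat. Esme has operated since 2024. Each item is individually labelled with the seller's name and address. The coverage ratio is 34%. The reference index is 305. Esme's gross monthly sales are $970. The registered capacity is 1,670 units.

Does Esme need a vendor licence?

Exception (a)'s conditions are all satisfied: a current Standing Declaration is held; the baked goods are shelf-stable; the coverage ratio is 34%, less than the 36% limit. But applying paragraphs (f)–(l): (f) applies — the compliance score is 64 points, less than the 71 points limit. (g) operates (a current Annual Waiver is held), but is set aside by (h): (h) is triggered — assessed value is $119,000, under the $134,000 limit. (i) is engaged (a current Category 4 Certificate is held), but is overridden by (j): (j) operates against (i): the baked goods contain meat. (k) would limit (j) — some sales are to a restaurant for resale — but (l) sets (k) aside: (l) operates against (k): a current Tier 5 Certificate is held. (a) is therefore removed.
Exception (b) requires that the seller has filed a Cottage Food Declaration with the Kestril health office; but the Cottage Food Declaration was withdrawn, so (b) is unavailable.
Exception (c) does not apply: the seller operates through a limited company.
Exception (d)'s conditions are all satisfied: the qualifying period is 210 days, below the 250 days limit; a current Schedule B Approval is held; gross monthly sales are $970, below the $990 limit. But: (o) operates — a current Standing Certificate is held. So (d) is unavailable.
Exception (e) is satisfied on its face — the reportable unit count is 20, meeting the 20 threshold; items are individually labelled. However, paragraph (p) must be considered: (p) operates against (e): the baseline figure is 170, meeting the 154 threshold. So (e) is unavailable.
Every exception is unavailable, so the rule governs.

Yes — Esme must hold a vendor licence.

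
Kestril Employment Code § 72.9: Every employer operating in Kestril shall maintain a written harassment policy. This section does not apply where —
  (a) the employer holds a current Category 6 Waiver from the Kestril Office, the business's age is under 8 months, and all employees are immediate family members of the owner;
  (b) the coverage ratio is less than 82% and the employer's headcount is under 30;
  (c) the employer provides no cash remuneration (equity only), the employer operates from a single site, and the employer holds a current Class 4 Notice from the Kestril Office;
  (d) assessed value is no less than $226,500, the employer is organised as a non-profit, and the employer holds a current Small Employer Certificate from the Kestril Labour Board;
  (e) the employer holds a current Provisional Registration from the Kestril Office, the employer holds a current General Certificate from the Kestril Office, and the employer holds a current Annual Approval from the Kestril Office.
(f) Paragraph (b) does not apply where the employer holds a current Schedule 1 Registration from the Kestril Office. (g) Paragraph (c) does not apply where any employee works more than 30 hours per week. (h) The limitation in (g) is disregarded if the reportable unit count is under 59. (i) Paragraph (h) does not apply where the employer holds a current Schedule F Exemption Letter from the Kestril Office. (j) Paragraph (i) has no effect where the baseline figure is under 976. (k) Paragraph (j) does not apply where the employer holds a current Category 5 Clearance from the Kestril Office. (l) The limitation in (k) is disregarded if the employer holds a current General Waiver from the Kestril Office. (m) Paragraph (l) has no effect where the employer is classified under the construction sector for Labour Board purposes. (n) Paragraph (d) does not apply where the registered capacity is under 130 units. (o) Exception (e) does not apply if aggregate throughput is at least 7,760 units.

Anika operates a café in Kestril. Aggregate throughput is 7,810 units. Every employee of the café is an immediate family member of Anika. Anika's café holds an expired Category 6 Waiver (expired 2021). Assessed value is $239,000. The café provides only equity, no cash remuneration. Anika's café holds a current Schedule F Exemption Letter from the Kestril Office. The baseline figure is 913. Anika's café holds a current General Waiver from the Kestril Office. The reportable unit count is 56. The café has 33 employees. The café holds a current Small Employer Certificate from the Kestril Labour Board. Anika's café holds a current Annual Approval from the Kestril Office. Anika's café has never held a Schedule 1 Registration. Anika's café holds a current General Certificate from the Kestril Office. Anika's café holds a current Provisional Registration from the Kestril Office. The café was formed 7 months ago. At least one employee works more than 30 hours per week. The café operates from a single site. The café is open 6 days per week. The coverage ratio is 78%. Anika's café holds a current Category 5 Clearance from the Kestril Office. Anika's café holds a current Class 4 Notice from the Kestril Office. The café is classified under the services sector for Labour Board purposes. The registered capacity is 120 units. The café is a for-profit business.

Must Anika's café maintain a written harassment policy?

Exception (a) fails — the Category 6 Waiver is not current.
Exception (b) does not apply: the employer's headcount is 33, not under 30.
All of (c)'s requirements are met (remuneration is equity-only; the employer operates from a single site; a current Class 4 Notice is held). As to paragraphs (g)–(m): (g) applies (at least one employee exceeds 30 hours/week), but yields to (h): (h) is triggered — the reportable unit count is 56, under the 59 limit. (i) would limit (h) — a current Schedule F Exemption Letter is held — but (j) sets (i) aside: (j) operates — the baseline figure is 913, under the 976 limit. (k) applies (a current Category 5 Clearance is held), but is displaced by (l): (l) operates against (k): a current General Waiver is held. (m) is not triggered (the café is classified under the services sector), so (l) stands. Exception (c) stands.
Exception (d) does not apply: the employer is for-profit.
All of (e)'s requirements are met (a current Provisional Registration is held; a current General Certificate is held; a current Annual Approval is held). But: (o) operates — aggregate throughput is 7,810 units, meeting the 7,760 units threshold. (e) is therefore removed.

No — exception (c) applies; Anika's café is not required to maintain a written harassment policy.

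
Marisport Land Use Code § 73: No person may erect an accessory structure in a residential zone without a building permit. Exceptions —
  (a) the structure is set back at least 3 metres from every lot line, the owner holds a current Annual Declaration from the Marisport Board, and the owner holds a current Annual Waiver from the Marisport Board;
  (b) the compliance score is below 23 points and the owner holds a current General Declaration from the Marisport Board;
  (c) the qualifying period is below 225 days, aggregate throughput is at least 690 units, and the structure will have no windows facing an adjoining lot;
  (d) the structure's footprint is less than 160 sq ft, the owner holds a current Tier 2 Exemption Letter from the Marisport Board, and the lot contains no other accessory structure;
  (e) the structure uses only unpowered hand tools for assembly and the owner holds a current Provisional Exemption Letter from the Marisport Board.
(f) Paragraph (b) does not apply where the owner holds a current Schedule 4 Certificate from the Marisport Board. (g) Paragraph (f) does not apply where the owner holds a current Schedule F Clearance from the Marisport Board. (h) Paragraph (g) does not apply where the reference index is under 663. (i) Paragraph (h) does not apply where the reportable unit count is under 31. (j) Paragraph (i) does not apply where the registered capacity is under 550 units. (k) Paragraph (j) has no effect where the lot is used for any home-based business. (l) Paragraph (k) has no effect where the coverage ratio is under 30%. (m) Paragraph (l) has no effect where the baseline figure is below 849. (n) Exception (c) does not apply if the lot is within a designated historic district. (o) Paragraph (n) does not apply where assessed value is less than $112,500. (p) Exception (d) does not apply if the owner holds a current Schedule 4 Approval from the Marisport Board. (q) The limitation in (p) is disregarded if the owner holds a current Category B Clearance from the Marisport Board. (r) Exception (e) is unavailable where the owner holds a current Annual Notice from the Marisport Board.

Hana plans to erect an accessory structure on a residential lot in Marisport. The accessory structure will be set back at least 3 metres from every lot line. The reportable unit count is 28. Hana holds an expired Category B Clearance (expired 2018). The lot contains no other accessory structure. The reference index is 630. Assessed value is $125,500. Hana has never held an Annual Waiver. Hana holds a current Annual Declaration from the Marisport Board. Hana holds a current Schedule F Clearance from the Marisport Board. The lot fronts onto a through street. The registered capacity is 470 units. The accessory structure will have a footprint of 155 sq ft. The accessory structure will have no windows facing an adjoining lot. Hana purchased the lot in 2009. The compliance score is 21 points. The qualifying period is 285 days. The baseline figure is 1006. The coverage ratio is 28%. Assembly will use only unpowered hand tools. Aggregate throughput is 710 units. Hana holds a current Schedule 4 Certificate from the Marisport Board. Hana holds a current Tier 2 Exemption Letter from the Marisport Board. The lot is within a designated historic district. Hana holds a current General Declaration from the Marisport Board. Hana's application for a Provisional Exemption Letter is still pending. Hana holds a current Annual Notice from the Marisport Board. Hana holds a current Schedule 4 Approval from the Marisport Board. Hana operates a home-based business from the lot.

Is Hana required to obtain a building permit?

Exception (a) does not apply: no current Annual Waiver is held.
All of (b)'s requirements are met (the compliance score is 21 points, below the 23 points limit; a current General Declaration is held). However, paragraphs (f)–(m) must be considered: (f) is engaged — a current Schedule 4 Certificate is held. (g) is engaged (a current Schedule F Clearance is held), but yields to (h): (h) is engaged — the reference index is 630, under the 663 limit. (i) operates (the reportable unit count is 28, under the 31 limit), but yields to (j): (j) operates — the registered capacity is 470 units, under the 550 units limit. (k) would limit (j) — a home-based business operates on the lot — but (l) sets (k) aside: (l) operates — the coverage ratio is 28%, under the 30% limit. (m), which would lift (l), is not engaged — the baseline figure is 1,006, not below 849. (b) is therefore removed.
Exception (c) fails — the qualifying period is 285 days, not below 225 days.
Exception (d)'s conditions are all satisfied: the structure's footprint is 155 sq ft, less than the 160 sq ft limit; a current Tier 2 Exemption Letter is held; the lot has no other accessory structure. Turning to paragraphs (p)–(q): (p) is engaged — a current Schedule 4 Approval is held. (q), which would lift (p), is inapplicable — no current Category B Clearance is held. So (d) is unavailable.
Exception (e) fails — there is no Provisional Exemption Letter in force.
None of the exceptions is available; § 73 applies in full.

Yes — Hana must obtain a building permit.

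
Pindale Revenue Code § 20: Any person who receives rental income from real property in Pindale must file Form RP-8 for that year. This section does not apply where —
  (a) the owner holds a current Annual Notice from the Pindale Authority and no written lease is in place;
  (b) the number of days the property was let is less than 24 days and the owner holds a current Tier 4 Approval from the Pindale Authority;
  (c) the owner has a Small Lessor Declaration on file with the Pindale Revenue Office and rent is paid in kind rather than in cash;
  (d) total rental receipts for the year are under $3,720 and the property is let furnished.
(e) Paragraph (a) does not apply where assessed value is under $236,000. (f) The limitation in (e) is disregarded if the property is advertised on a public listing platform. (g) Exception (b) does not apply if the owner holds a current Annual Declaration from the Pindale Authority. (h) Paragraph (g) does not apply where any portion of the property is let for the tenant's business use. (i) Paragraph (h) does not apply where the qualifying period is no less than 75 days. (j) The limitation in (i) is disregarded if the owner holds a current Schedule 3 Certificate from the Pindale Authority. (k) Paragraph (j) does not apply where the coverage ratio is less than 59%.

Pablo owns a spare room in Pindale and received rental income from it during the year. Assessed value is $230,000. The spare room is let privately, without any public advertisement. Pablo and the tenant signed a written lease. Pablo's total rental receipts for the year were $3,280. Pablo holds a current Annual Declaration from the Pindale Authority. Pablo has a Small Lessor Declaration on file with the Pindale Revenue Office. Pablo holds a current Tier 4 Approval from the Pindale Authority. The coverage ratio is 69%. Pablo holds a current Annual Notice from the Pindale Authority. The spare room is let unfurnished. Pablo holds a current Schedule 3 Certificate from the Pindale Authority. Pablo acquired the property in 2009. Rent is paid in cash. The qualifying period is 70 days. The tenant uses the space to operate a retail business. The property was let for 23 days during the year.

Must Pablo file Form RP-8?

No — exception (b) applies; Pablo is not required to file Form RP-8.

Exception (a) requires that no written lease is in place; but a written lease is in place, so (a) is unavailable.
Exception (b): the number of days the property was let is 23 days, less than the 24 days limit; a current Tier 4 Approval is held — every condition holds. Under paragraphs (g)–(k): (g) applies (a current Annual Declaration is held), but is displaced by (h): (h) is triggered — the space is let for business use. (i), which would lift (h), is not triggered — the qualifying period is 70 days, short of 75 days. (b) remains available.
Exception (c) requires that rent is paid in kind rather than in cash; but rent is paid in cash, so (c) is unavailable.
Exception (d) requires that the property is let furnished; but the property is let unfurnished, so (d) is unavailable.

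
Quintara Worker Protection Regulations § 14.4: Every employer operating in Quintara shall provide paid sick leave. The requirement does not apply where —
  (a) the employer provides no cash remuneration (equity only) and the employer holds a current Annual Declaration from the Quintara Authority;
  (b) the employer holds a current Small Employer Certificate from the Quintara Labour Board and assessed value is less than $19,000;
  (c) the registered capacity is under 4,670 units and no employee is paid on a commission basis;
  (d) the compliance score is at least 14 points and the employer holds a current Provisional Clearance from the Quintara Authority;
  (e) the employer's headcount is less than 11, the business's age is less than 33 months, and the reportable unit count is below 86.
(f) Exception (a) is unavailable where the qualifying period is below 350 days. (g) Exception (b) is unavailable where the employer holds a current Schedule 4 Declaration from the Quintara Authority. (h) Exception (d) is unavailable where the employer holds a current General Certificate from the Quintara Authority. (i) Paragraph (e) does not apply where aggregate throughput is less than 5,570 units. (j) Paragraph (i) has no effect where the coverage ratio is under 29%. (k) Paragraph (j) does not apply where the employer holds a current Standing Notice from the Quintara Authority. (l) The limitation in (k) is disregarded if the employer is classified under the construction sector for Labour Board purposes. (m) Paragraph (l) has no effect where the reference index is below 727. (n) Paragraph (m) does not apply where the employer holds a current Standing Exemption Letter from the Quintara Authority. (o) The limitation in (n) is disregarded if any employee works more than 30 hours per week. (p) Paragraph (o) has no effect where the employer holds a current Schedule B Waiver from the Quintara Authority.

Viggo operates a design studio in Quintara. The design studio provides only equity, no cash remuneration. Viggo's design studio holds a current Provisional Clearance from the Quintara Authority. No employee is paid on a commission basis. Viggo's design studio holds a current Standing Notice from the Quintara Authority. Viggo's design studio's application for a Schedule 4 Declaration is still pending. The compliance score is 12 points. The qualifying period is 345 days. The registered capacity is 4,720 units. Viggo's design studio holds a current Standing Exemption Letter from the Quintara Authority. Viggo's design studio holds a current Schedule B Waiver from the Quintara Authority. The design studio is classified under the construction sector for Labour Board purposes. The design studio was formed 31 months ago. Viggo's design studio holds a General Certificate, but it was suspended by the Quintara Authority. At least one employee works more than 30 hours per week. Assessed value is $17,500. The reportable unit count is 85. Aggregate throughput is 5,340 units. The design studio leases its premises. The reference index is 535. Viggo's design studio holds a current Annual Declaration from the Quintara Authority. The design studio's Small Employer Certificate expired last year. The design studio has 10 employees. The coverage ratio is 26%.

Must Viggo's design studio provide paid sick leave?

Exception (a): remuneration is equity-only; a current Annual Declaration is held — every condition holds. Turning to paragraph (f): (f) operates against (a): the qualifying period is 345 days, below the 350 days limit. (a) is therefore removed.
Exception (b) requires that the employer holds a current Small Employer Certificate from the Quintara Labour Board; but the Small Employer Certificate has expired, so (b) is unavailable.
Exception (c) requires that the registered capacity is under 4,670 units; but the registered capacity is 4,720 units, not under 4,670 units, so (c) is unavailable.
Exception (d) fails — the compliance score is 12 points, short of 14 points.
Exception (e)'s conditions are all satisfied: the employer's headcount is 10, less than the 11 limit; the business's age is 31 months, less than the 33 months limit; the reportable unit count is 85, below the 86 limit. As to paragraphs (i)–(p): (i) is engaged (aggregate throughput is 5,340 units, less than the 5,570 units limit), but is overridden by (j): (j) operates against (i): the coverage ratio is 26%, under the 29% limit. (k) would limit (j) — a current Standing Notice is held — but (l) sets (k) aside: (l) operates against (k): the design studio is classified under the construction sector. (m) is engaged (the reference index is 535, below the 727 limit), but is set aside by (n): (n) operates against (m): a current Standing Exemption Letter is held. (o) would limit (n) — at least one employee exceeds 30 hours/week — but (p) sets (o) aside: (p) operates against (o): a current Schedule B Waiver is held. Exception (e) stands.

No — exception (e) applies; Viggo's design studio is not required to provide paid sick leave.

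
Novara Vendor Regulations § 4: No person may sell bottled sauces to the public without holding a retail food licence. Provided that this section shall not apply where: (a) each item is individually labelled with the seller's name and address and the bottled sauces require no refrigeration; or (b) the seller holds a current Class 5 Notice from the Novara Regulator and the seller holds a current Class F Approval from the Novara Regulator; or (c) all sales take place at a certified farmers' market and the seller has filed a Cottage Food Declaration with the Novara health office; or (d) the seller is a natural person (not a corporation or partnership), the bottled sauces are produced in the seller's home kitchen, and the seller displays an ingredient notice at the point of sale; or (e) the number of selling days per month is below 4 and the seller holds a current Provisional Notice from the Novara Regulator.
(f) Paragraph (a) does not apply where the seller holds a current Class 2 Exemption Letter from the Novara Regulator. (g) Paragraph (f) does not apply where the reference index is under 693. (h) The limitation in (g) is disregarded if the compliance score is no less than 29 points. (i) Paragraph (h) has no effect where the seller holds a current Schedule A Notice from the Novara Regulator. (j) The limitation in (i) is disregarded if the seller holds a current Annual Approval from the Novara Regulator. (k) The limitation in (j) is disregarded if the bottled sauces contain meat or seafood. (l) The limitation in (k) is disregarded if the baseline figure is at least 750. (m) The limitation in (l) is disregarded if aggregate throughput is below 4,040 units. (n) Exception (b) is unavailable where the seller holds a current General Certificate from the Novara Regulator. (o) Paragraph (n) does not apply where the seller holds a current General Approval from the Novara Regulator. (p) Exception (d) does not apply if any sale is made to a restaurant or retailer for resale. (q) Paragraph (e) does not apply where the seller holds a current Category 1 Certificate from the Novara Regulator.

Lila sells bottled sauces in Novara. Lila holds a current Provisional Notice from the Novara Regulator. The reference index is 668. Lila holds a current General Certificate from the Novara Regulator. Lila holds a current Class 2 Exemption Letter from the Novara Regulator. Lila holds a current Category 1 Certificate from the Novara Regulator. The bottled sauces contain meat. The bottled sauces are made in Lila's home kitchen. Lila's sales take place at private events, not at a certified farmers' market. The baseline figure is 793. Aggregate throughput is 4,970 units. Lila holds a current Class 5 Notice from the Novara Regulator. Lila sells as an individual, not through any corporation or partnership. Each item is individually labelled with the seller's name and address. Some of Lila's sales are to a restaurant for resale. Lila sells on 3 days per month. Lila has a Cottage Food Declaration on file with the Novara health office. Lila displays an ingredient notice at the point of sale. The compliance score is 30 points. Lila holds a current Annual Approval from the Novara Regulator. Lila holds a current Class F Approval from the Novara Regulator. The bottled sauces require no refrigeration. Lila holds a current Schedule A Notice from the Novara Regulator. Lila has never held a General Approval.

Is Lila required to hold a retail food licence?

Exception (a): items are individually labelled; the bottled sauces are shelf-stable — every condition holds. But applying paragraphs (f)–(m): (f) applies — a current Class 2 Exemption Letter is held. (g) would limit (f) — the reference index is 668, under the 693 limit — but (h) sets (g) aside: (h) operates against (g): the compliance score is 30 points, meeting the 29 points threshold. (i) applies (a current Schedule A Notice is held), but is set aside by (j): (j) operates against (i): a current Annual Approval is held. (k) would limit (j) — the bottled sauces contain meat — but (l) sets (k) aside: (l) is engaged — the baseline figure is 793, meeting the 750 threshold. (m) does not operate here (aggregate throughput is 4,970 units, not below 4,040 units), so (l) stands. (a) is therefore removed.
Exception (b): a current Class 5 Notice is held; a current Class F Approval is held — every condition holds. Turning to paragraphs (n)–(o): (n) operates — a current General Certificate is held. (o) is inapplicable (there is no General Approval in force), so (n) stands. (b) is therefore removed.
Exception (c) does not apply: sales are at private events, not a certified farmers' market.
Exception (d): the seller is a natural person; the bottled sauces are home-kitchen produced; an ingredient notice is displayed — every condition holds. But: (p) operates against (d): some sales are to a restaurant for resale. So (d) is unavailable.
Exception (e): the number of selling days per month is 3, below the 4 limit; a current Provisional Notice is held — every condition holds. But applying paragraph (q): (q) is triggered — a current Category 1 Certificate is held. (e) is therefore removed.
Every exception is unavailable, so the rule governs.

Yes — Lila must hold a retail food licence.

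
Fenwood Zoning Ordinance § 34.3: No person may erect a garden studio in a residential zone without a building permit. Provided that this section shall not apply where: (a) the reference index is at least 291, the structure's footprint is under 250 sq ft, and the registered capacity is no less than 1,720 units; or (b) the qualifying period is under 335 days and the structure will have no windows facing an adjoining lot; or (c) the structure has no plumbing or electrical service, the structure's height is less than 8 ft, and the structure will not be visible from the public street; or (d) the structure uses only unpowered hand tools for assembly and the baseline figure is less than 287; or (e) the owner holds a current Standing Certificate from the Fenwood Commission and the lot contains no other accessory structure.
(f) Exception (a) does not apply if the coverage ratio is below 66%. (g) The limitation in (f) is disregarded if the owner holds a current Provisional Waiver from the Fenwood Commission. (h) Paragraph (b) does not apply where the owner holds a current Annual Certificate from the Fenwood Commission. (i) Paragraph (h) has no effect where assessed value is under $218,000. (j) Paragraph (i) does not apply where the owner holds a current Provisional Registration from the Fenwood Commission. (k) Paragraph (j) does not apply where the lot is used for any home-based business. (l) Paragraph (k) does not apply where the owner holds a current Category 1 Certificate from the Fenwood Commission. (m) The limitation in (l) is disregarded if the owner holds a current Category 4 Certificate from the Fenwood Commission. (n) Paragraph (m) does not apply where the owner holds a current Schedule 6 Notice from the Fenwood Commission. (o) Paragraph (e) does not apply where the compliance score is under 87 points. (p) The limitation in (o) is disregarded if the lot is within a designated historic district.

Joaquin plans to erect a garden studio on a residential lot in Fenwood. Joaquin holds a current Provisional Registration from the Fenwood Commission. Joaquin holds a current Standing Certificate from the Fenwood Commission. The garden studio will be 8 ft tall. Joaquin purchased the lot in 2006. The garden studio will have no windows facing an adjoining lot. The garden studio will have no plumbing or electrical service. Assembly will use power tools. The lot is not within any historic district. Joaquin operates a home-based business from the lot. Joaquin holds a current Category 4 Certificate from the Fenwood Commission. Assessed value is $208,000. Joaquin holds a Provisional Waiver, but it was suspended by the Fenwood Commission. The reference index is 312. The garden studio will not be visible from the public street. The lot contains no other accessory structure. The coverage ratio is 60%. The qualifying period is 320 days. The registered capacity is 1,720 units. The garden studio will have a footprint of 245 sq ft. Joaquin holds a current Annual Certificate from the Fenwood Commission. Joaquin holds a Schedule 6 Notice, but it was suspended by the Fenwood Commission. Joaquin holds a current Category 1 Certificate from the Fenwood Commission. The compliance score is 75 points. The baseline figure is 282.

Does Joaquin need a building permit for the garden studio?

Exception (a): the reference index is 312, meeting the 291 threshold; the structure's footprint is 245 sq ft, under the 250 sq ft limit; the registered capacity is 1,720 units, meeting the 1,720 units threshold — every condition holds. But: (f) operates against (a): the coverage ratio is 60%, below the 66% limit. (g), which would lift (f), is not engaged — no current Provisional Waiver is held. (a) is therefore removed.
All of (b)'s requirements are met (the qualifying period is 320 days, under the 335 days limit; no windows face an adjoining lot). Applying paragraphs (h)–(n): (h) would limit (b) — a current Annual Certificate is held — but (i) sets (h) aside: (i) applies — assessed value is $208,000, under the $218,000 limit. (j) applies (a current Provisional Registration is held), but yields to (k): (k) operates — a home-based business operates on the lot. (l) would limit (k) — a current Category 1 Certificate is held — but (m) sets (l) aside: (m) is triggered — a current Category 4 Certificate is held. (n), which would lift (m), is inapplicable — the Schedule 6 Notice is not current. (b) remains available.
Exception (c) fails — the structure's height is 8 ft, not less than 8 ft.
Exception (d) requires that the structure uses only unpowered hand tools for assembly; but assembly uses power tools, so (d) is unavailable.
Exception (e)'s conditions are all satisfied: a current Standing Certificate is held; the lot has no other accessory structure. Turning to paragraphs (o)–(p): (o) operates — the compliance score is 75 points, under the 87 points limit. (p) is inapplicable (the lot is not in a historic district), so (o) stands. Exception (e) does not apply.

No — exception (b) applies; Joaquin does not need a building permit.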